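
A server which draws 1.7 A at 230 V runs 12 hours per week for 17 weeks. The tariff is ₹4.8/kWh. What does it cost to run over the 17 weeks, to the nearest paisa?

Power = 1.7 A × 230 V = 391 W = 0.391 kW
Runtime = 12 h/week × 17 weeks = 204 h
Energy = 0.391 kW × 204 h = 79.764 kWh
Cost = 79.764 kWh × ₹4.8/kWh = ₹382.87

₹382.87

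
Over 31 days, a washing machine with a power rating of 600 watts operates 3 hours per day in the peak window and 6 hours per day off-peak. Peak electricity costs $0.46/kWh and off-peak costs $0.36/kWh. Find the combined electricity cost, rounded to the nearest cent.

$65.84

Peak energy = 0.6 kW × 3 h × 31 = 55.8 kWh
Off-peak energy = 0.6 kW × 6 h × 31 = 111.6 kWh
Cost = 55.8 × $0.46 + 111.6 × $0.36 = $25.668 + $40.176 = $65.84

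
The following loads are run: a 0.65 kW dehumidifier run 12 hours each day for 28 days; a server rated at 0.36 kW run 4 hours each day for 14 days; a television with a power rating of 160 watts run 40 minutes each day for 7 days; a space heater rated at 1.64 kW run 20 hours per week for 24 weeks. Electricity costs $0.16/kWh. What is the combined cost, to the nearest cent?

dehumidifier: Runtime = 12 h/day × 28 days = 336 h
dehumidifier: 0.65 kW × 336 h = 218.4 kWh
server: Runtime = 4 h/day × 14 days = 56 h
server: 0.36 kW × 56 h = 20.16 kWh
television: Runtime = 40 min × 7 = 280 min = 4.666666… h
television: 0.16 kW × 4.666666… h = 0.746666… kWh
space heater: Runtime = 20 h/week × 24 weeks = 480 h
space heater: 1.64 kW × 480 h = 787.2 kWh
Total energy = 1026.506666… kWh
Cost = 1026.506666… × $0.16 = $164.24

$164.24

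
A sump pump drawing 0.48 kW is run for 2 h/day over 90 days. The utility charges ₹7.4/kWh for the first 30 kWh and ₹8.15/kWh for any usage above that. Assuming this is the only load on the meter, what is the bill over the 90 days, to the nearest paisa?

Runtime = 2 h/day × 90 days = 180 h
Energy = 0.48 kW × 180 h = 86.4 kWh
Tier 1 (0–30 kWh): 30 × ₹7.4 = ₹222
Above 30 kWh: 56.4 × ₹8.15 = ₹459.66
Bill = ₹681.66

₹681.66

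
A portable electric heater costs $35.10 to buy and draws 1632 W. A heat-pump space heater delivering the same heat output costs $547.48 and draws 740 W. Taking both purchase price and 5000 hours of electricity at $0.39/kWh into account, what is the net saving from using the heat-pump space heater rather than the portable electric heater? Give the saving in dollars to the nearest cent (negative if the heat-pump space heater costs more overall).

$1227.02

portable electric heater: $35.10 + (1632/1000) kW × 5000 h × $0.39 = $35.10 + $3182.4 = $3217.5
heat-pump space heater: $547.48 + (740/1000) kW × 5000 h × $0.39 = $547.48 + $1443 = $1990.48
Saving = $3217.5 − $1990.48 = $1227.02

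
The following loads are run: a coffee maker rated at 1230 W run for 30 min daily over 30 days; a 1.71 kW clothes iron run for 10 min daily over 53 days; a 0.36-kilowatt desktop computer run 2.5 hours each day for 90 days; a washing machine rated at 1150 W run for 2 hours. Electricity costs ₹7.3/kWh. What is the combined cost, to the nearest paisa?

coffee maker: Runtime = 30 min × 30 = 900 min = 15 h
coffee maker: 1.23 kW × 15 h = 18.45 kWh
clothes iron: Runtime = 10 min × 53 = 530 min = 8.833333… h
clothes iron: 1.71 kW × 8.833333… h = 15.105 kWh
desktop computer: Runtime = 2.5 h/day × 90 days = 225 h
desktop computer: 0.36 kW × 225 h = 81 kWh
washing machine: 1.15 kW × 2 h = 2.3 kWh
Total energy = 116.855 kWh
Cost = 116.855 × ₹7.3 = ₹853.04

₹853.04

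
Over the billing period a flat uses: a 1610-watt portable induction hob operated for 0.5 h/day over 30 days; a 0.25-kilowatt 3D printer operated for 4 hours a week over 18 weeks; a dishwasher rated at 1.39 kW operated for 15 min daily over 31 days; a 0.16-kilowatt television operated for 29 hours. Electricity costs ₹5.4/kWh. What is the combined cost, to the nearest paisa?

portable induction hob: Runtime = 0.5 h/day × 30 days = 15 h
portable induction hob: 1.61 kW × 15 h = 24.15 kWh
3D printer: Runtime = 4 h/week × 18 weeks = 72 h
3D printer: 0.25 kW × 72 h = 18 kWh
dishwasher: Runtime = 15 min × 31 = 465 min = 7.75 h
dishwasher: 1.39 kW × 7.75 h = 10.7725 kWh
television: 0.16 kW × 29 h = 4.64 kWh
Total energy = 57.5625 kWh
Cost = 57.5625 × ₹5.4 = ₹310.84

₹310.84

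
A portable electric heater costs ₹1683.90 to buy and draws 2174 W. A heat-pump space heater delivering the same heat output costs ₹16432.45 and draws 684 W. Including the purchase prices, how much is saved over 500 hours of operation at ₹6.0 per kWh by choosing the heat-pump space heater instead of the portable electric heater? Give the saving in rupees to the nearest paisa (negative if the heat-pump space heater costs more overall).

-₹10278.55

portable electric heater: ₹1683.90 + (2174/1000) kW × 500 h × ₹6.0 = ₹1683.90 + ₹6522 = ₹8205.9
heat-pump space heater: ₹16432.45 + (684/1000) kW × 500 h × ₹6.0 = ₹16432.45 + ₹2052 = ₹18484.45
Saving = ₹8205.9 − ₹18484.45 = −₹10278.55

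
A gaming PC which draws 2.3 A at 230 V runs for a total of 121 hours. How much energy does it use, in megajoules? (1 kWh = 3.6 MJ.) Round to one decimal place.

230.4 MJ

Power = 2.3 A × 230 V = 529 W = 0.529 kW
Energy = 0.529 kW × 121 h = 64.009 kWh
= 64.009 × 3.6 MJ = 230.4 MJ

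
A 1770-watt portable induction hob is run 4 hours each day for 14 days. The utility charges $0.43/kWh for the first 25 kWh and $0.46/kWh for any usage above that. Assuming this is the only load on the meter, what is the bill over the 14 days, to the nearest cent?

Runtime = 4 h/day × 14 days = 56 h
Energy = 1.77 kW × 56 h = 99.12 kWh
Tier 1 (0–25 kWh): 25 × $0.43 = $10.75
Above 25 kWh: 74.12 × $0.46 = $34.0952
Bill = $44.85

$44.85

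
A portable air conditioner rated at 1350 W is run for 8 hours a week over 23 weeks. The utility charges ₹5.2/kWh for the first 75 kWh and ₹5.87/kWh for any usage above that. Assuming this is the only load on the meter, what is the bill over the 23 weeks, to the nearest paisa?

Runtime = 8 h/week × 23 weeks = 184 h
Energy = 1.35 kW × 184 h = 248.4 kWh
Tier 1 (0–75 kWh): 75 × ₹5.2 = ₹390
Above 75 kWh: 173.4 × ₹5.87 = ₹1017.858
Bill = ₹1407.86

₹1407.86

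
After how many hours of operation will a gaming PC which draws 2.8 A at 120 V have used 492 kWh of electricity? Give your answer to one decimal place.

1464.3 h

Power = 2.8 A × 120 V = 336 W = 0.336 kW
Hours = 492 kWh ÷ 0.336 kW = 1464.3 h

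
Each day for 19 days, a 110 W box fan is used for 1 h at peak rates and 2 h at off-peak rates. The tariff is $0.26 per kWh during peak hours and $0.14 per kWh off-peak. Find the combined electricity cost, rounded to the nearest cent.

$1.13

Peak energy = 0.11 kW × 1 h × 19 = 2.09 kWh
Off-peak energy = 0.11 kW × 2 h × 19 = 4.18 kWh
Cost = 2.09 × $0.26 + 4.18 × $0.14 = $0.5434 + $0.5852 = $1.13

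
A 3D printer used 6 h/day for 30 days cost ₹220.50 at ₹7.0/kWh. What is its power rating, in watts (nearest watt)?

Energy = ₹220.50 ÷ ₹7.0/kWh = 31.5 kWh
Runtime = 6 h/day × 30 days = 180 h
Power = 31.5 kWh ÷ 180 h = 0.175 kW = 175 W

175 W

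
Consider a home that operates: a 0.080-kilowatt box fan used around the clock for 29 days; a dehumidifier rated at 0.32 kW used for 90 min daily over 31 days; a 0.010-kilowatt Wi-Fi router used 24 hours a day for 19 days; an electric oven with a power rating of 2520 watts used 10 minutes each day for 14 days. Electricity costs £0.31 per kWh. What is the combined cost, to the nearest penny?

£25.11

box fan: Runtime = 24 h × 29 = 696 h
box fan: 0.08 kW × 696 h = 55.68 kWh
dehumidifier: Runtime = 90 min × 31 = 2790 min = 46.5 h
dehumidifier: 0.32 kW × 46.5 h = 14.88 kWh
Wi-Fi router: Runtime = 24 h × 19 = 456 h
Wi-Fi router: 0.01 kW × 456 h = 4.56 kWh
electric oven: Runtime = 10 min × 14 = 140 min = 2.333333… h
electric oven: 2.52 kW × 2.333333… h = 5.88 kWh
Total energy = 81 kWh
Cost = 81 × £0.31 = £25.11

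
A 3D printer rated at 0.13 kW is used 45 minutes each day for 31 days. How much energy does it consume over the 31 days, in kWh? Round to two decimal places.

Runtime = 45 min × 31 = 1395 min = 23.25 h
Energy = 0.13 kW × 23.25 h = 3.0225 kWh ≈ 3.02 kWh

3.02 kWh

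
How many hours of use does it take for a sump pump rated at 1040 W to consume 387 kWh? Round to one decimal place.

372.1 h

Hours = 387 kWh ÷ 1.04 kW = 372.1 h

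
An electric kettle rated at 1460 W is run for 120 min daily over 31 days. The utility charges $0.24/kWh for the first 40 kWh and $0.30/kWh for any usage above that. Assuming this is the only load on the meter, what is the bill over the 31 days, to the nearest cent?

Runtime = 120 min × 31 = 3720 min = 62 h
Energy = 1.46 kW × 62 h = 90.52 kWh
Tier 1 (0–40 kWh): 40 × $0.24 = $9.6
Above 40 kWh: 50.52 × $0.30 = $15.156
Bill = $24.76

$24.76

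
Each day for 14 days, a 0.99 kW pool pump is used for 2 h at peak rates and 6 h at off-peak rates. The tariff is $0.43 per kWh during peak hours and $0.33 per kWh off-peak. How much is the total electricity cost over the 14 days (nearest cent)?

Peak energy = 0.99 kW × 2 h × 14 = 27.72 kWh
Off-peak energy = 0.99 kW × 6 h × 14 = 83.16 kWh
Cost = 27.72 × $0.43 + 83.16 × $0.33 = $11.9196 + $27.4428 = $39.36

$39.36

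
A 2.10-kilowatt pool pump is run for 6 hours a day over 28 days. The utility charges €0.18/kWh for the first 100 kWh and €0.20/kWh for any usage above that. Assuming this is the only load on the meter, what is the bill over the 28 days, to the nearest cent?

Runtime = 6 h/day × 28 days = 168 h
Energy = 2.1 kW × 168 h = 352.8 kWh
Tier 1 (0–100 kWh): 100 × €0.18 = €18
Above 100 kWh: 252.8 × €0.20 = €50.56
Bill = €68.56

€68.56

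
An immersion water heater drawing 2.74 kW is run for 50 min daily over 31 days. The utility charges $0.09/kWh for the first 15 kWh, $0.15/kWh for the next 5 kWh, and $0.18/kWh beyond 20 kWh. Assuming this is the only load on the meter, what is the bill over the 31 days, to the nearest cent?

$11.24

Runtime = 50 min × 31 = 1550 min = 25.833333… h
Energy = 2.74 kW × 25.833333… h = 70.783333… kWh
Tier 1 (0–15 kWh): 15 × $0.09 = $1.35
Tier 2 (15–20 kWh): 5 × $0.15 = $0.75
Above 20 kWh: 50.783333… × $0.18 = $9.141
Bill = $11.24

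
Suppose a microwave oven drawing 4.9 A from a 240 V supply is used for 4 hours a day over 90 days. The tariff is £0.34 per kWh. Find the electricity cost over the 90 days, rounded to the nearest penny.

£143.94

Power = 4.9 A × 240 V = 1176 W = 1.176 kW
Runtime = 4 h/day × 90 days = 360 h
Energy = 1.176 kW × 360 h = 423.36 kWh
Cost = 423.36 kWh × £0.34/kWh = £143.94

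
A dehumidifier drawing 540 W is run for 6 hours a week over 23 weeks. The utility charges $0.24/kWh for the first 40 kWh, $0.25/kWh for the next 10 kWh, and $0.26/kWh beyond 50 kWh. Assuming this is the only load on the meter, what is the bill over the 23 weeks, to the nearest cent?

Runtime = 6 h/week × 23 weeks = 138 h
Energy = 0.54 kW × 138 h = 74.52 kWh
Tier 1 (0–40 kWh): 40 × $0.24 = $9.6
Tier 2 (40–50 kWh): 10 × $0.25 = $2.5
Above 50 kWh: 24.52 × $0.26 = $6.3752
Bill = $18.48

$18.48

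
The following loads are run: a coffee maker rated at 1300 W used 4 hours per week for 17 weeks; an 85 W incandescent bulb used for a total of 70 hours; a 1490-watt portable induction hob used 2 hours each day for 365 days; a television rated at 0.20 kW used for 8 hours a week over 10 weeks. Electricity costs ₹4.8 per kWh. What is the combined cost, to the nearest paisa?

coffee maker: Runtime = 4 h/week × 17 weeks = 68 h
coffee maker: 1.3 kW × 68 h = 88.4 kWh
incandescent bulb: 0.085 kW × 70 h = 5.95 kWh
portable induction hob: Runtime = 2 h/day × 365 days = 730 h
portable induction hob: 1.49 kW × 730 h = 1087.7 kWh
television: Runtime = 8 h/week × 10 weeks = 80 h
television: 0.2 kW × 80 h = 16 kWh
Total energy = 1198.05 kWh
Cost = 1198.05 × ₹4.8 = ₹5750.64

₹5750.64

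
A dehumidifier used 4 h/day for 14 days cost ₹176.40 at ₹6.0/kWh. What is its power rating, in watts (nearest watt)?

525 W

Energy = ₹176.40 ÷ ₹6.0/kWh = 29.4 kWh
Runtime = 4 h/day × 14 days = 56 h
Power = 29.4 kWh ÷ 56 h = 0.525 kW = 525 W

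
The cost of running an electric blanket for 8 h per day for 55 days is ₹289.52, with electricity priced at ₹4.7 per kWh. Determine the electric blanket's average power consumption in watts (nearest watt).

140 W

Energy = ₹289.52 ÷ ₹4.7/kWh = 61.6 kWh
Runtime = 8 h/day × 55 days = 440 h
Power = 61.6 kWh ÷ 440 h = 0.14 kW = 140 W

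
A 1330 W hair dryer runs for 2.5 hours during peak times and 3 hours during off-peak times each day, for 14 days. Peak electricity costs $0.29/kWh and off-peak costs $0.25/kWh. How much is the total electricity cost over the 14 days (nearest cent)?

Peak energy = 1.33 kW × 2.5 h × 14 = 46.55 kWh
Off-peak energy = 1.33 kW × 3 h × 14 = 55.86 kWh
Cost = 46.55 × $0.29 + 55.86 × $0.25 = $13.4995 + $13.965 = $27.46

$27.46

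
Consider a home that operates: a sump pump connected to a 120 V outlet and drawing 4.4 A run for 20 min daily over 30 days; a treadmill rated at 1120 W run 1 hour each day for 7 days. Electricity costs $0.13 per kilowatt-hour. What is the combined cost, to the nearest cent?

$1.71

sump pump: Power = 4.4 A × 120 V = 528 W = 0.528 kW
sump pump: Runtime = 20 min × 30 = 600 min = 10 h
sump pump: 0.528 kW × 10 h = 5.28 kWh
treadmill: Runtime = 1 h/day × 7 days = 7 h
treadmill: 1.12 kW × 7 h = 7.84 kWh
Total energy = 13.12 kWh
Cost = 13.12 × $0.13 = $1.71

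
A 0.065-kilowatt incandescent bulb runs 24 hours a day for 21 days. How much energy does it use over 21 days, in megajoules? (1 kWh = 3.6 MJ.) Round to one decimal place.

Runtime = 24 h × 21 = 504 h
Energy = 0.065 kW × 504 h = 32.76 kWh
= 32.76 × 3.6 MJ = 117.9 MJ

117.9 MJ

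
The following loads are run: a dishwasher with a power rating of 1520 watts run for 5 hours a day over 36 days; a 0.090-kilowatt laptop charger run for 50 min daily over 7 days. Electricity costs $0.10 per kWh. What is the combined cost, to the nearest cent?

$27.41

dishwasher: Runtime = 5 h/day × 36 days = 180 h
dishwasher: 1.52 kW × 180 h = 273.6 kWh
laptop charger: Runtime = 50 min × 7 = 350 min = 5.833333… h
laptop charger: 0.09 kW × 5.833333… h = 0.525 kWh
Total energy = 274.125 kWh
Cost = 274.125 × $0.10 = $27.41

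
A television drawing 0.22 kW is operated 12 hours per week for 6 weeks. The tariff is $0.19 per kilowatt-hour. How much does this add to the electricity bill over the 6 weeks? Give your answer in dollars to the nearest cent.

$3.01

Runtime = 12 h/week × 6 weeks = 72 h
Energy = 0.22 kW × 72 h = 15.84 kWh
Cost = 15.84 kWh × $0.19/kWh = $3.01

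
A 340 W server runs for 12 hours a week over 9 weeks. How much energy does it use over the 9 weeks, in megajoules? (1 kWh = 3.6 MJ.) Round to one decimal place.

132.2 MJ

Runtime = 12 h/week × 9 weeks = 108 h
Energy = 0.34 kW × 108 h = 36.72 kWh
= 36.72 × 3.6 MJ = 132.2 MJ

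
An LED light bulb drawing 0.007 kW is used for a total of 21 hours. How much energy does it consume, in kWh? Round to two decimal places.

0.15 kWh

Energy = 0.007 kW × 21 h = 0.147 kWh ≈ 0.15 kWh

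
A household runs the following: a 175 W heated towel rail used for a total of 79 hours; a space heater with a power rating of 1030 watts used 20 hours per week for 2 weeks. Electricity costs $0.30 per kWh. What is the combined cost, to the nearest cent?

$16.51

heated towel rail: 0.175 kW × 79 h = 13.825 kWh
space heater: Runtime = 20 h/week × 2 weeks = 40 h
space heater: 1.03 kW × 40 h = 41.2 kWh
Total energy = 55.025 kWh
Cost = 55.025 × $0.30 = $16.51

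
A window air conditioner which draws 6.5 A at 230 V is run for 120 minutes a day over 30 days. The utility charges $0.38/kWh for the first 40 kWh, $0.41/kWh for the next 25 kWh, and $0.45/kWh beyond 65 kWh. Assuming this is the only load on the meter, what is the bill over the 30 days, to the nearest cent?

Power = 6.5 A × 230 V = 1495 W = 1.495 kW
Runtime = 120 min × 30 = 3600 min = 60 h
Energy = 1.495 kW × 60 h = 89.7 kWh
Tier 1 (0–40 kWh): 40 × $0.38 = $15.2
Tier 2 (40–65 kWh): 25 × $0.41 = $10.25
Above 65 kWh: 24.7 × $0.45 = $11.115
Bill = $36.57

$36.57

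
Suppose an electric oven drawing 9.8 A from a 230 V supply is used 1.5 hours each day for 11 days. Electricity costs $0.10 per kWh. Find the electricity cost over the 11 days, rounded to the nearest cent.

Power = 9.8 A × 230 V = 2254 W = 2.254 kW
Runtime = 1.5 h/day × 11 days = 16.5 h
Energy = 2.254 kW × 16.5 h = 37.191 kWh
Cost = 37.191 kWh × $0.10/kWh = $3.72

$3.72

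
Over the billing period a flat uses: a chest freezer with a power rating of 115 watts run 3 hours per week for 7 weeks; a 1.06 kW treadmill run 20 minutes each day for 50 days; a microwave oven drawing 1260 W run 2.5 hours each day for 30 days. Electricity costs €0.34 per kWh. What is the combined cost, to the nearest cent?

chest freezer: Runtime = 3 h/week × 7 weeks = 21 h
chest freezer: 0.115 kW × 21 h = 2.415 kWh
treadmill: Runtime = 20 min × 50 = 1000 min = 16.666666… h
treadmill: 1.06 kW × 16.666666… h = 17.666666… kWh
microwave oven: Runtime = 2.5 h/day × 30 days = 75 h
microwave oven: 1.26 kW × 75 h = 94.5 kWh
Total energy = 114.581666… kWh
Cost = 114.581666… × €0.34 = €38.96

€38.96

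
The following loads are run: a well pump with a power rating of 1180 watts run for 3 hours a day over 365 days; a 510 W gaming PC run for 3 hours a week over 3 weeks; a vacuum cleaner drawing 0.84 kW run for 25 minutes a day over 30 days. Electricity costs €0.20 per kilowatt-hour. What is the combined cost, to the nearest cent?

well pump: Runtime = 3 h/day × 365 days = 1095 h
well pump: 1.18 kW × 1095 h = 1292.1 kWh
gaming PC: Runtime = 3 h/week × 3 weeks = 9 h
gaming PC: 0.51 kW × 9 h = 4.59 kWh
vacuum cleaner: Runtime = 25 min × 30 = 750 min = 12.5 h
vacuum cleaner: 0.84 kW × 12.5 h = 10.5 kWh
Total energy = 1307.19 kWh
Cost = 1307.19 × €0.20 = €261.44

€261.44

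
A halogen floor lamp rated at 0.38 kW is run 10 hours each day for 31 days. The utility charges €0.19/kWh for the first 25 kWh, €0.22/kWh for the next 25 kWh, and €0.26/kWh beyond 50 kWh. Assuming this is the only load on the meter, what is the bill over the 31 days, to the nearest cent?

Runtime = 10 h/day × 31 days = 310 h
Energy = 0.38 kW × 310 h = 117.8 kWh
Tier 1 (0–25 kWh): 25 × €0.19 = €4.75
Tier 2 (25–50 kWh): 25 × €0.22 = €5.5
Above 50 kWh: 67.8 × €0.26 = €17.628
Bill = €27.88

€27.88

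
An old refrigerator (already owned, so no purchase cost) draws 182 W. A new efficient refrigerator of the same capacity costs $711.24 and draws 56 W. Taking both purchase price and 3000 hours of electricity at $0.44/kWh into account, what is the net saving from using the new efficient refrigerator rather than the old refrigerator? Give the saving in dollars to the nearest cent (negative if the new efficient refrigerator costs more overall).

-$544.92

old refrigerator: $0.00 + (182/1000) kW × 3000 h × $0.44 = $0.00 + $240.24 = $240.24
new efficient refrigerator: $711.24 + (56/1000) kW × 3000 h × $0.44 = $711.24 + $73.92 = $785.16
Saving = $240.24 − $785.16 = −$544.92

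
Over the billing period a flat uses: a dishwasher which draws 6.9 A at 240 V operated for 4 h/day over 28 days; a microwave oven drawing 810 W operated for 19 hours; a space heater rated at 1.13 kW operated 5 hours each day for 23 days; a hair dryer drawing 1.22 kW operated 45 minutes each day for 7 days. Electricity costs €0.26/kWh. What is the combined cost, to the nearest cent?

dishwasher: Power = 6.9 A × 240 V = 1656 W = 1.656 kW
dishwasher: Runtime = 4 h/day × 28 days = 112 h
dishwasher: 1.656 kW × 112 h = 185.472 kWh
microwave oven: 0.81 kW × 19 h = 15.39 kWh
space heater: Runtime = 5 h/day × 23 days = 115 h
space heater: 1.13 kW × 115 h = 129.95 kWh
hair dryer: Runtime = 45 min × 7 = 315 min = 5.25 h
hair dryer: 1.22 kW × 5.25 h = 6.405 kWh
Total energy = 337.217 kWh
Cost = 337.217 × €0.26 = €87.68

€87.68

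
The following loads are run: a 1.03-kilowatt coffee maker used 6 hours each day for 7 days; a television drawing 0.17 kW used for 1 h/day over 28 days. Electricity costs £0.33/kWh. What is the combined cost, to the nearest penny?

£15.85

coffee maker: Runtime = 6 h/day × 7 days = 42 h
coffee maker: 1.03 kW × 42 h = 43.26 kWh
television: Runtime = 1 h/day × 28 days = 28 h
television: 0.17 kW × 28 h = 4.76 kWh
Total energy = 48.02 kWh
Cost = 48.02 × £0.33 = £15.85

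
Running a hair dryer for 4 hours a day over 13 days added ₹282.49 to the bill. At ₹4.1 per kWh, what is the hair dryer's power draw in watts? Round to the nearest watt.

Energy = ₹282.49 ÷ ₹4.1/kWh = 68.9 kWh
Runtime = 4 h/day × 13 days = 52 h
Power = 68.9 kWh ÷ 52 h = 1.325 kW = 1325 W

1325 W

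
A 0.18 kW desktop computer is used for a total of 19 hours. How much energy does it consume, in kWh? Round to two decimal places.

3.42 kWh

Energy = 0.18 kW × 19 h = 3.42 kWh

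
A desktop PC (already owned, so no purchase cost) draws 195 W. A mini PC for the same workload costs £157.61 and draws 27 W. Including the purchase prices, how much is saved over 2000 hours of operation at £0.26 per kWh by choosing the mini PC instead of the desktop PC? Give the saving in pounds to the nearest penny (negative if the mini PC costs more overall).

desktop PC: £0.00 + (195/1000) kW × 2000 h × £0.26 = £0.00 + £101.4 = £101.4
mini PC: £157.61 + (27/1000) kW × 2000 h × £0.26 = £157.61 + £14.04 = £171.65
Saving = £101.4 − £171.65 = −£70.25

-£70.25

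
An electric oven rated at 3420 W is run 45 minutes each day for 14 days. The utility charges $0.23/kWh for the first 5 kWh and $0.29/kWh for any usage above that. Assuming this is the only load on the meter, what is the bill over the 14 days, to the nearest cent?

Runtime = 45 min × 14 = 630 min = 10.5 h
Energy = 3.42 kW × 10.5 h = 35.91 kWh
Tier 1 (0–5 kWh): 5 × $0.23 = $1.15
Above 5 kWh: 30.91 × $0.29 = $8.9639
Bill = $10.11

$10.11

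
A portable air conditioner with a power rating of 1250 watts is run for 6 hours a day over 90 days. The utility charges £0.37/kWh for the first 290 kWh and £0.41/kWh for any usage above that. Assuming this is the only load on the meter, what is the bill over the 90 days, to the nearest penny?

Runtime = 6 h/day × 90 days = 540 h
Energy = 1.25 kW × 540 h = 675 kWh
Tier 1 (0–290 kWh): 290 × £0.37 = £107.3
Above 290 kWh: 385 × £0.41 = £157.85
Bill = £265.15

£265.15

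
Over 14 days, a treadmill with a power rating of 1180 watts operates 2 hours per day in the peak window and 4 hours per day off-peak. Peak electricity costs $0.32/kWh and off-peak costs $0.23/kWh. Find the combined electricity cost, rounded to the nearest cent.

Peak energy = 1.18 kW × 2 h × 14 = 33.04 kWh
Off-peak energy = 1.18 kW × 4 h × 14 = 66.08 kWh
Cost = 33.04 × $0.32 + 66.08 × $0.23 = $10.5728 + $15.1984 = $25.77

$25.77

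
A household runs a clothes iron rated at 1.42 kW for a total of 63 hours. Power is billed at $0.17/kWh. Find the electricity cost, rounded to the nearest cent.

$15.21

Energy = 1.42 kW × 63 h = 89.46 kWh
Cost = 89.46 kWh × $0.17/kWh = $15.21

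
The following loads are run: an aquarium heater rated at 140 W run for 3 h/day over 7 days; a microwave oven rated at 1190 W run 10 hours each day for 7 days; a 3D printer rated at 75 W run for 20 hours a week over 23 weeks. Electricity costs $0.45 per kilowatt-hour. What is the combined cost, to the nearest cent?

$54.33

aquarium heater: Runtime = 3 h/day × 7 days = 21 h
aquarium heater: 0.14 kW × 21 h = 2.94 kWh
microwave oven: Runtime = 10 h/day × 7 days = 70 h
microwave oven: 1.19 kW × 70 h = 83.3 kWh
3D printer: Runtime = 20 h/week × 23 weeks = 460 h
3D printer: 0.075 kW × 460 h = 34.5 kWh
Total energy = 120.74 kWh
Cost = 120.74 × $0.45 = $54.33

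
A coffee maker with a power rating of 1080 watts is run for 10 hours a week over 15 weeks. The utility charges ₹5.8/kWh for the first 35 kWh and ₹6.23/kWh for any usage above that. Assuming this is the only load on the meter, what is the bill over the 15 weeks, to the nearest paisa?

Runtime = 10 h/week × 15 weeks = 150 h
Energy = 1.08 kW × 150 h = 162 kWh
Tier 1 (0–35 kWh): 35 × ₹5.8 = ₹203
Above 35 kWh: 127 × ₹6.23 = ₹791.21
Bill = ₹994.21

₹994.21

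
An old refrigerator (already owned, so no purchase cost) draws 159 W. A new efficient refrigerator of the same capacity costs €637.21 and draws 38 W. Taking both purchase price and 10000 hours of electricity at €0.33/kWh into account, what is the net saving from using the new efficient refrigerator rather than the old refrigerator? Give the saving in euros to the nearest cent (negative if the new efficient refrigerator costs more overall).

old refrigerator: €0.00 + (159/1000) kW × 10000 h × €0.33 = €0.00 + €524.7 = €524.7
new efficient refrigerator: €637.21 + (38/1000) kW × 10000 h × €0.33 = €637.21 + €125.4 = €762.61
Saving = €524.7 − €762.61 = −€237.91

-€237.91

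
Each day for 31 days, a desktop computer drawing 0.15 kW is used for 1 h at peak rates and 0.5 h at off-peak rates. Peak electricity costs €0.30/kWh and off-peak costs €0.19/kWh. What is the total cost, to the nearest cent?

Peak energy = 0.15 kW × 1 h × 31 = 4.65 kWh
Off-peak energy = 0.15 kW × 0.5 h × 31 = 2.325 kWh
Cost = 4.65 × €0.30 + 2.325 × €0.19 = €1.395 + €0.44175 = €1.84

€1.84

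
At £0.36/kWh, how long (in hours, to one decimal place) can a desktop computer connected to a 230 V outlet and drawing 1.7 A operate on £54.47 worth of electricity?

Power = 1.7 A × 230 V = 391 W = 0.391 kW
Energy available = £54.47 ÷ £0.36/kWh = 151.3056 kWh
Hours = 151.3056 kWh ÷ 0.391 kW = 387.0 h

387.0 h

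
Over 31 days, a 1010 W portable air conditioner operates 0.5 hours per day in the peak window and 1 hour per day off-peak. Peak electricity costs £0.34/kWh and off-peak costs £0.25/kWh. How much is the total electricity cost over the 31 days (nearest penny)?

£13.15

Peak energy = 1.01 kW × 0.5 h × 31 = 15.655 kWh
Off-peak energy = 1.01 kW × 1 h × 31 = 31.31 kWh
Cost = 15.655 × £0.34 + 31.31 × £0.25 = £5.3227 + £7.8275 = £13.15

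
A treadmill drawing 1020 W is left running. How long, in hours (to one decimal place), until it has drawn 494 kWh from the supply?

484.3 h

Hours = 494 kWh ÷ 1.02 kW = 484.3 h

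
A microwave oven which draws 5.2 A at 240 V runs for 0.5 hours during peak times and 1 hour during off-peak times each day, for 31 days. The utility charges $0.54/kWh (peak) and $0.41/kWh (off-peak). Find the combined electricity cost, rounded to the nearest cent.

$26.31

Power = 5.2 A × 240 V = 1248 W = 1.248 kW
Peak energy = 1.248 kW × 0.5 h × 31 = 19.344 kWh
Off-peak energy = 1.248 kW × 1 h × 31 = 38.688 kWh
Cost = 19.344 × $0.54 + 38.688 × $0.41 = $10.44576 + $15.86208 = $26.31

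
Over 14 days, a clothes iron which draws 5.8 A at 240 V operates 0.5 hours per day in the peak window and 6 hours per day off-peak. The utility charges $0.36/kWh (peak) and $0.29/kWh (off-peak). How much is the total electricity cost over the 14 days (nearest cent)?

Power = 5.8 A × 240 V = 1392 W = 1.392 kW
Peak energy = 1.392 kW × 0.5 h × 14 = 9.744 kWh
Off-peak energy = 1.392 kW × 6 h × 14 = 116.928 kWh
Cost = 9.744 × $0.36 + 116.928 × $0.29 = $3.50784 + $33.90912 = $37.42

$37.42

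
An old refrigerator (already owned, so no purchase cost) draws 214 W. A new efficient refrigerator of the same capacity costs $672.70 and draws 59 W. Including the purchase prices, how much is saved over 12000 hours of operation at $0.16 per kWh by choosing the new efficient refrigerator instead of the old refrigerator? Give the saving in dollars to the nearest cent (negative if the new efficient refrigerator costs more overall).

-$375.10

old refrigerator: $0.00 + (214/1000) kW × 12000 h × $0.16 = $0.00 + $410.88 = $410.88
new efficient refrigerator: $672.70 + (59/1000) kW × 12000 h × $0.16 = $672.70 + $113.28 = $785.98
Saving = $410.88 − $785.98 = −$375.1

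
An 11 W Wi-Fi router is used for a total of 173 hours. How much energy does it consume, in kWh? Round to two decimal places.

1.90 kWh

Energy = 0.011 kW × 173 h = 1.903 kWh ≈ 1.90 kWh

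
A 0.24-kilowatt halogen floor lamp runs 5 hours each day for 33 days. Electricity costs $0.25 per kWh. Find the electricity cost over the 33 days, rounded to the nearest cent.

$9.90

Runtime = 5 h/day × 33 days = 165 h
Energy = 0.24 kW × 165 h = 39.6 kWh
Cost = 39.6 kWh × $0.25/kWh = $9.90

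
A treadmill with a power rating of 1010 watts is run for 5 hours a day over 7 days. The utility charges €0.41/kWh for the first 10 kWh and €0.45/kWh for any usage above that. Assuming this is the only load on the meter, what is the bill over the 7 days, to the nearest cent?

€15.51

Runtime = 5 h/day × 7 days = 35 h
Energy = 1.01 kW × 35 h = 35.35 kWh
Tier 1 (0–10 kWh): 10 × €0.41 = €4.1
Above 10 kWh: 25.35 × €0.45 = €11.4075
Bill = €15.51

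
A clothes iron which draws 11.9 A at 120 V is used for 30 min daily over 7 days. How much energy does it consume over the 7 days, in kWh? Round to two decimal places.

Power = 11.9 A × 120 V = 1428 W = 1.428 kW
Runtime = 30 min × 7 = 210 min = 3.5 h
Energy = 1.428 kW × 3.5 h = 4.998 kWh ≈ 5.00 kWh

5.00 kWh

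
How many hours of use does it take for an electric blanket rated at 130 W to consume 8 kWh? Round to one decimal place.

61.5 h

Hours = 8 kWh ÷ 0.13 kW = 61.5 h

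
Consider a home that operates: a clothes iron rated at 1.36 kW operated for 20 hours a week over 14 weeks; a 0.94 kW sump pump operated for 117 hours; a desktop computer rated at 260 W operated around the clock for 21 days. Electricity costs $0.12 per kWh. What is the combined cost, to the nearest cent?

clothes iron: Runtime = 20 h/week × 14 weeks = 280 h
clothes iron: 1.36 kW × 280 h = 380.8 kWh
sump pump: 0.94 kW × 117 h = 109.98 kWh
desktop computer: Runtime = 24 h × 21 = 504 h
desktop computer: 0.26 kW × 504 h = 131.04 kWh
Total energy = 621.82 kWh
Cost = 621.82 × $0.12 = $74.62

$74.62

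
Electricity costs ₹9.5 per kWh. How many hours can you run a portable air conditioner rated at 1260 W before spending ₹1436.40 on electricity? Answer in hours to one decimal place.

120.0 h

Energy available = ₹1436.40 ÷ ₹9.5/kWh = 151.2 kWh
Hours = 151.2 kWh ÷ 1.26 kW = 120.0 h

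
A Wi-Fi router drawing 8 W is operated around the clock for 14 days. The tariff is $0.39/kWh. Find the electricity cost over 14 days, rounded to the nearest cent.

Runtime = 24 h × 14 = 336 h
Energy = 0.008 kW × 336 h = 2.688 kWh
Cost = 2.688 kWh × $0.39/kWh = $1.05

$1.05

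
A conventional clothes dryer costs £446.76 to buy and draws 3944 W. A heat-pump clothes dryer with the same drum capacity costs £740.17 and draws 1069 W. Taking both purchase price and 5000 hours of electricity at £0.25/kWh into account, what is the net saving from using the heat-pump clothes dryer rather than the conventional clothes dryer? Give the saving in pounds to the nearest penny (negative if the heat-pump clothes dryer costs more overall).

£3300.34

conventional clothes dryer: £446.76 + (3944/1000) kW × 5000 h × £0.25 = £446.76 + £4930 = £5376.76
heat-pump clothes dryer: £740.17 + (1069/1000) kW × 5000 h × £0.25 = £740.17 + £1336.25 = £2076.42
Saving = £5376.76 − £2076.42 = £3300.34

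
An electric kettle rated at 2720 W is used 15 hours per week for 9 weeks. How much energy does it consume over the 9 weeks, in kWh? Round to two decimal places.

367.20 kWh

Runtime = 15 h/week × 9 weeks = 135 h
Energy = 2.72 kW × 135 h = 367.2 kWh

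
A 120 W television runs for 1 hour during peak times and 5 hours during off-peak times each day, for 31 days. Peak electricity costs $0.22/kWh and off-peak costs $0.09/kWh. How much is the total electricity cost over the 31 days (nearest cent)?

$2.49

Peak energy = 0.12 kW × 1 h × 31 = 3.72 kWh
Off-peak energy = 0.12 kW × 5 h × 31 = 18.6 kWh
Cost = 3.72 × $0.22 + 18.6 × $0.09 = $0.8184 + $1.674 = $2.49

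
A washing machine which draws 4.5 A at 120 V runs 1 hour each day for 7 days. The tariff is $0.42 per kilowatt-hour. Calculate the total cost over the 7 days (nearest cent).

$1.59

Power = 4.5 A × 120 V = 540 W = 0.54 kW
Runtime = 1 h/day × 7 days = 7 h
Energy = 0.54 kW × 7 h = 3.78 kWh
Cost = 3.78 kWh × $0.42/kWh = $1.59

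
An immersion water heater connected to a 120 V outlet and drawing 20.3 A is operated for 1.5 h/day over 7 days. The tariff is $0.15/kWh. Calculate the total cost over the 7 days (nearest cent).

$3.84

Power = 20.3 A × 120 V = 2436 W = 2.436 kW
Runtime = 1.5 h/day × 7 days = 10.5 h
Energy = 2.436 kW × 10.5 h = 25.578 kWh
Cost = 25.578 kWh × $0.15/kWh = $3.84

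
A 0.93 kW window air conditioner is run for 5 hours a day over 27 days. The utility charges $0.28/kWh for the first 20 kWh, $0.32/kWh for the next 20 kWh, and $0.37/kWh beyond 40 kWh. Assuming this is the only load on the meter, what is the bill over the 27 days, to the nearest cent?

Runtime = 5 h/day × 27 days = 135 h
Energy = 0.93 kW × 135 h = 125.55 kWh
Tier 1 (0–20 kWh): 20 × $0.28 = $5.6
Tier 2 (20–40 kWh): 20 × $0.32 = $6.4
Above 40 kWh: 85.55 × $0.37 = $31.6535
Bill = $43.65

$43.65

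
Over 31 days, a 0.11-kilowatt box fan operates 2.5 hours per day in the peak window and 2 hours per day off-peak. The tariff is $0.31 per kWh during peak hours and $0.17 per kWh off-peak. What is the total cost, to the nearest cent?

$3.80

Peak energy = 0.11 kW × 2.5 h × 31 = 8.525 kWh
Off-peak energy = 0.11 kW × 2 h × 31 = 6.82 kWh
Cost = 8.525 × $0.31 + 6.82 × $0.17 = $2.64275 + $1.1594 = $3.80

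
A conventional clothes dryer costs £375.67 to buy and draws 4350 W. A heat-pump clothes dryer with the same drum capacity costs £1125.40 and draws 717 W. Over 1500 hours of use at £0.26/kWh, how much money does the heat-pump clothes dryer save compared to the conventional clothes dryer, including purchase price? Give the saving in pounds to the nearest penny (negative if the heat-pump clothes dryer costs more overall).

£667.14

conventional clothes dryer: £375.67 + (4350/1000) kW × 1500 h × £0.26 = £375.67 + £1696.5 = £2072.17
heat-pump clothes dryer: £1125.40 + (717/1000) kW × 1500 h × £0.26 = £1125.40 + £279.63 = £1405.03
Saving = £2072.17 − £1405.03 = £667.14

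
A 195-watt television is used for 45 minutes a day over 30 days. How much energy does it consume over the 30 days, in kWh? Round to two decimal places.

4.39 kWh

Runtime = 45 min × 30 = 1350 min = 22.5 h
Energy = 0.195 kW × 22.5 h = 4.3875 kWh ≈ 4.39 kWh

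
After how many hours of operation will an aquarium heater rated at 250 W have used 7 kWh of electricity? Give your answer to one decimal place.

28.0 h

Hours = 7 kWh ÷ 0.25 kW = 28.0 h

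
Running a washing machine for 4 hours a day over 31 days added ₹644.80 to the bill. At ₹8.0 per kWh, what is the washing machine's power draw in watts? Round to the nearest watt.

650 W

Energy = ₹644.80 ÷ ₹8.0/kWh = 80.6 kWh
Runtime = 4 h/day × 31 days = 124 h
Power = 80.6 kWh ÷ 124 h = 0.65 kW = 650 W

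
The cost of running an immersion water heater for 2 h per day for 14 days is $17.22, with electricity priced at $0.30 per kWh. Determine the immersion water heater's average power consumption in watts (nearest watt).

2050 W

Energy = $17.22 ÷ $0.30/kWh = 57.4 kWh
Runtime = 2 h/day × 14 days = 28 h
Power = 57.4 kWh ÷ 28 h = 2.05 kW = 2050 W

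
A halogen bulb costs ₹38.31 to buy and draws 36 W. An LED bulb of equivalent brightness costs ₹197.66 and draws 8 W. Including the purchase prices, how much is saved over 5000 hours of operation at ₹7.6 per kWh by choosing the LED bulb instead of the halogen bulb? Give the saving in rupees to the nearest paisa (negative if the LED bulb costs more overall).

halogen bulb: ₹38.31 + (36/1000) kW × 5000 h × ₹7.6 = ₹38.31 + ₹1368 = ₹1406.31
LED bulb: ₹197.66 + (8/1000) kW × 5000 h × ₹7.6 = ₹197.66 + ₹304 = ₹501.66
Saving = ₹1406.31 − ₹501.66 = ₹904.65

₹904.65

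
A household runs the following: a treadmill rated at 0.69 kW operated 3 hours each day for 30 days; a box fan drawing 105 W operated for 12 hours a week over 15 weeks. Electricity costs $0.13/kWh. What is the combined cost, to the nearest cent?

treadmill: Runtime = 3 h/day × 30 days = 90 h
treadmill: 0.69 kW × 90 h = 62.1 kWh
box fan: Runtime = 12 h/week × 15 weeks = 180 h
box fan: 0.105 kW × 180 h = 18.9 kWh
Total energy = 81 kWh
Cost = 81 × $0.13 = $10.53

$10.53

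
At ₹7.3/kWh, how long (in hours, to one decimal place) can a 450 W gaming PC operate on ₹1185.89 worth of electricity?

Energy available = ₹1185.89 ÷ ₹7.3/kWh = 162.4507 kWh
Hours = 162.4507 kWh ÷ 0.45 kW = 361.0 h

361.0 h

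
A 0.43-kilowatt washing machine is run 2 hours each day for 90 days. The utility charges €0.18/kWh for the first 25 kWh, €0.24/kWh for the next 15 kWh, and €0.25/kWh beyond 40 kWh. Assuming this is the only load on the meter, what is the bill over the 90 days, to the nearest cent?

€17.45

Runtime = 2 h/day × 90 days = 180 h
Energy = 0.43 kW × 180 h = 77.4 kWh
Tier 1 (0–25 kWh): 25 × €0.18 = €4.5
Tier 2 (25–40 kWh): 15 × €0.24 = €3.6
Above 40 kWh: 37.4 × €0.25 = €9.35
Bill = €17.45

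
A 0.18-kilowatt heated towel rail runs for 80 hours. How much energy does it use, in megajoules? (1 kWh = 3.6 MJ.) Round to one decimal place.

51.8 MJ

Energy = 0.18 kW × 80 h = 14.4 kWh
= 14.4 × 3.6 MJ = 51.8 MJ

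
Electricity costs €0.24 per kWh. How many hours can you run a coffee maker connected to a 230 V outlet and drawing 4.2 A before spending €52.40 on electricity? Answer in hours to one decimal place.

226.0 h

Power = 4.2 A × 230 V = 966 W = 0.966 kW
Energy available = €52.40 ÷ €0.24/kWh = 218.3333 kWh
Hours = 218.3333 kWh ÷ 0.966 kW = 226.0 h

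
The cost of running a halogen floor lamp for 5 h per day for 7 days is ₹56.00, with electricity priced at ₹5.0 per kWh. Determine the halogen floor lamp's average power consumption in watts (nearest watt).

Energy = ₹56.00 ÷ ₹5.0/kWh = 11.2 kWh
Runtime = 5 h/day × 7 days = 35 h
Power = 11.2 kWh ÷ 35 h = 0.32 kW = 320 W

320 W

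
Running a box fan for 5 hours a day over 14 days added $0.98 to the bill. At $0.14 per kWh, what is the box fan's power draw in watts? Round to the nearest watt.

Energy = $0.98 ÷ $0.14/kWh = 7 kWh
Runtime = 5 h/day × 14 days = 70 h
Power = 7 kWh ÷ 70 h = 0.1 kW = 100 W

100 W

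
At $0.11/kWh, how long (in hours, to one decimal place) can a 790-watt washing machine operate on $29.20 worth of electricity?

336.0 h

Energy available = $29.20 ÷ $0.11/kWh = 265.4545 kWh
Hours = 265.4545 kWh ÷ 0.79 kW = 336.0 h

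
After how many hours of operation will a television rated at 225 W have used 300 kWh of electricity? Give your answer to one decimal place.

Hours = 300 kWh ÷ 0.225 kW = 1333.3 h

1333.3 h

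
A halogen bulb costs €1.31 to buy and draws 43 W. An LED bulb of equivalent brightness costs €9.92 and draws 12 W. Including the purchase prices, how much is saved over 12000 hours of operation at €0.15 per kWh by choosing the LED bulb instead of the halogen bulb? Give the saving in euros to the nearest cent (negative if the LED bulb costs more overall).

halogen bulb: €1.31 + (43/1000) kW × 12000 h × €0.15 = €1.31 + €77.4 = €78.71
LED bulb: €9.92 + (12/1000) kW × 12000 h × €0.15 = €9.92 + €21.6 = €31.52
Saving = €78.71 − €31.52 = €47.19

€47.19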